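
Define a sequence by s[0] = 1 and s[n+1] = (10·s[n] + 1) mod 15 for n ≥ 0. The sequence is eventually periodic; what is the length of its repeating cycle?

3

s[0] = 1; s[1] = 11; s[2] = 6; s[3] = 1.
Since s[3] = s[0] = 1, the sequence is periodic with period 3.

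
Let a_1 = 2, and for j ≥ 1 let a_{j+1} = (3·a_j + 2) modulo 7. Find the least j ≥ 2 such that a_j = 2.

7

a_1 = 2, a_2 = 1, a_3 = 5, a_4 = 3, a_5 = 4, a_6 = 0, a_7 = 2.
The sequence repeats with period 6.
The value 2 next appears (with j ≥ 2) at a_7.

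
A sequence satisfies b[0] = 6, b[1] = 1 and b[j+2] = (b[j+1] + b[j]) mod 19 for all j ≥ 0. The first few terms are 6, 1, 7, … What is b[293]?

Computing terms: b[0] = 6; b[1] = 1; b[2] = 7; b[3] = 8; b[4] = 15; b[5] = 4; b[6] = 0; b[7] = 4; b[8] = 4; b[9] = 8; b[10] = 12; b[11] = 1; b[12] = 13; b[13] = 14; b[14] = 8; b[15] = 3; b[16] = 11; b[17] = 14; b[18] = 6; b[19] = 1.
The sequence repeats with period 18.
So b[293] = b[0 + ((293-0) mod 18)] = b[5] = 4.

4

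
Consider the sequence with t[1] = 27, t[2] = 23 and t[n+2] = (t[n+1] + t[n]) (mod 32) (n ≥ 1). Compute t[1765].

3

Computing terms: t[1] = 27, t[2] = 23, t[3] = 18, t[4] = 9, t[5] = 27, t[6] = 4, t[7] = 31, t[8] = 3, t[9] = 2, t[10] = 5, t[11] = 7, t[12] = 12, t[13] = 19, t[14] = 31, t[15] = 18, t[16] = 17, t[17] = 3, t[18] = 20, t[19] = 23, t[20] = 11, t[21] = 2, t[22] = 13, t[23] = 15, t[24] = 28, t[25] = 11, t[26] = 7, t[27] = 18, t[28] = 25, t[29] = 11, t[30] = 4, t[31] = 15, t[32] = 19, t[33] = 2, t[34] = 21, t[35] = 23, t[36] = 12, t[37] = 3, t[38] = 15, t[39] = 18, t[40] = 1, t[41] = 19, t[42] = 20, t[43] = 7, t[44] = 27, t[45] = 2, t[46] = 29, t[47] = 31, t[48] = 28, t[49] = 27, t[50] = 23.
Since (t[49], t[50]) = (t[1], t[2]) = (27, 23) (two consecutive terms determine the rest), the sequence is periodic with period 48.
(1765 - 1) mod 48 = 36, so t[1765] = t[37] = 3.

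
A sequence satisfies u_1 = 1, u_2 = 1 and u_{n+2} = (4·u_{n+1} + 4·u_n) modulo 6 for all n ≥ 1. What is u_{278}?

2

Listing terms: u_1 = 1,  u_2 = 1,  u_3 = 2,  u_4 = 0,  u_5 = 2,  u_6 = 2,  u_7 = 4,  u_8 = 0,  u_9 = 4,  u_{10} = 4,  u_{11} = 2,  u_{12} = 0.
Since (u_{11}, u_{12}) = (u_3, u_4) = (2, 0) (two consecutive terms determine the rest), the sequence is eventually periodic: after a pre-period of length 2 it cycles with period 8.
For n ≥ 3, u_n depends only on (n - 3) mod 8. (278 - 3) mod 8 = 3, so u_{278} = u_6 = 2.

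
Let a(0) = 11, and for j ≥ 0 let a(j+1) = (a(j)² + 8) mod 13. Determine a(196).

Computing terms: a(0) = 11, a(1) = 12, a(2) = 9, a(3) = 11.
Since a(3) = a(0) = 11, the sequence is periodic with period 3.
So a(196) = a(0 + ((196-0) mod 3)) = a(1) = 12.

12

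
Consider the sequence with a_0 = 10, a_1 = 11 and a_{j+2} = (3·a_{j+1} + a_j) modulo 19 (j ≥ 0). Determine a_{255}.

We have a_0 = 10,  a_1 = 11,  a_2 = 5,  a_3 = 7,  a_4 = 7,  a_5 = 9,  a_6 = 15,  a_7 = 16,  a_8 = 6,  a_9 = 15,  a_{10} = 13,  a_{11} = 16,  a_{12} = 4,  a_{13} = 9,  a_{14} = 12,  a_{15} = 7,  a_{16} = 14,  a_{17} = 11,  a_{18} = 9,  a_{19} = 0,  a_{20} = 9,  a_{21} = 8,  a_{22} = 14,  a_{23} = 12,  a_{24} = 12,  a_{25} = 10,  a_{26} = 4,  a_{27} = 3,  a_{28} = 13,  a_{29} = 4,  a_{30} = 6,  a_{31} = 3,  a_{32} = 15,  a_{33} = 10,  a_{34} = 7,  a_{35} = 12,  a_{36} = 5,  a_{37} = 8,  a_{38} = 10,  a_{39} = 0,  a_{40} = 10,  a_{41} = 11.
The sequence repeats with period 40.
(255 - 0) mod 40 = 15, so a_{255} = a_{15} = 7.

7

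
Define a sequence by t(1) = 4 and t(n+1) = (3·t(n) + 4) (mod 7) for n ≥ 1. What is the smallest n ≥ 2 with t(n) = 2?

2

t(1) = 4,  t(2) = 2,  t(3) = 3,  t(4) = 6,  t(5) = 1,  t(6) = 0,  t(7) = 4.
Since t(7) = t(1) = 4, the sequence is periodic with period 6.
The value 2 first appears (with n ≥ 2) at t(2).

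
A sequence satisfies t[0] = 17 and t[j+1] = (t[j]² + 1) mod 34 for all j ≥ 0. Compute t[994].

9

t[0] = 17; t[1] = 18; t[2] = 19; t[3] = 22; t[4] = 9; t[5] = 14; t[6] = 27; t[7] = 16; t[8] = 19.
Since t[8] = t[2] = 19, the sequence is eventually periodic: after a pre-period of length 2 it cycles with period 6.
For j ≥ 2, t[j] depends only on (j - 2) mod 6. (994 - 2) mod 6 = 2, so t[994] = t[4] = 9.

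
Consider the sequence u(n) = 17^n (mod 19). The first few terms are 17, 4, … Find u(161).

Listing terms: u(1) = 17,  u(2) = 4,  u(3) = 11,  u(4) = 16,  u(5) = 6,  u(6) = 7,  u(7) = 5,  u(8) = 9,  u(9) = 1,  u(10) = 17.
The sequence repeats with period 9.
So u(161) = u(1 + ((161-1) mod 9)) = u(8) = 9.

9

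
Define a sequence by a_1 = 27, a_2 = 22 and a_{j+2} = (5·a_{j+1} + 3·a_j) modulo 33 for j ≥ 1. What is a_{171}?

a_1 = 27,  a_2 = 22,  a_3 = 26,  a_4 = 31,  a_5 = 2,  a_6 = 4,  a_7 = 26,  a_8 = 10,  a_9 = 29,  a_{10} = 10,  a_{11} = 5,  a_{12} = 22,  a_{13} = 26.
Since (a_{12}, a_{13}) = (a_2, a_3) = (22, 26) (two consecutive terms determine the rest), the sequence is eventually periodic: after a pre-period of length 1 it cycles with period 10.
For j ≥ 2, a_j depends only on (j - 2) mod 10. (171 - 2) mod 10 = 9, so a_{171} = a_{11} = 5.

5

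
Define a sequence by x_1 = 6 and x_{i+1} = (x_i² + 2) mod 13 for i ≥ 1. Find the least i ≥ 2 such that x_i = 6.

5

x_1 = 6; x_2 = 12; x_3 = 3; x_4 = 11; x_5 = 6.
Since x_5 = x_1 = 6, the sequence is periodic with period 4.
The value 6 next appears (with i ≥ 2) at x_5.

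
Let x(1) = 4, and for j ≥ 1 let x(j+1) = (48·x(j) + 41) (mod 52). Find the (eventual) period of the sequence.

3

Listing terms: x(1) = 4; x(2) = 25; x(3) = 45; x(4) = 17; x(5) = 25.
Since x(5) = x(2) = 25, the sequence is eventually periodic: after a pre-period of length 1 it cycles with period 3.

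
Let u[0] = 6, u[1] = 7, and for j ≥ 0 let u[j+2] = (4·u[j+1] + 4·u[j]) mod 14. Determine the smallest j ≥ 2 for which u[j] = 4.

Computing terms: u[0] = 6; u[1] = 7; u[2] = 10; u[3] = 12; u[4] = 4; u[5] = 8; u[6] = 6; u[7] = 0; u[8] = 10; u[9] = 12.
Since (u[8], u[9]) = (u[2], u[3]) = (10, 12) (two consecutive terms determine the rest), the sequence is eventually periodic: after a pre-period of length 2 it cycles with period 6.
The value 4 first appears (with j ≥ 2) at u[4].

4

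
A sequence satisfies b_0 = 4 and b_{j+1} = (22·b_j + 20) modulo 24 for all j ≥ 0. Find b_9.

Listing terms: b_0 = 4; b_1 = 12; b_2 = 20; b_3 = 4.
Since b_3 = b_0 = 4, the sequence is periodic with period 3.
(9 - 0) mod 3 = 0, so b_9 = b_0 = 4.

4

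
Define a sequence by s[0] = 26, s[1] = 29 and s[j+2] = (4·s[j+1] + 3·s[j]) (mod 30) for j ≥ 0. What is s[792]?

s[0] = 26,  s[1] = 29,  s[2] = 14,  s[3] = 23,  s[4] = 14,  s[5] = 5,  s[6] = 2,  s[7] = 23,  s[8] = 8,  s[9] = 11,  s[10] = 8,  s[11] = 5,  s[12] = 14,  s[13] = 11,  s[14] = 26,  s[15] = 17,  s[16] = 26,  s[17] = 5,  s[18] = 8,  s[19] = 17,  s[20] = 2,  s[21] = 29,  s[22] = 2,  s[23] = 5,  s[24] = 26,  s[25] = 29.
The sequence repeats with period 24.
So s[792] = s[0 + ((792-0) mod 24)] = s[0] = 26.

26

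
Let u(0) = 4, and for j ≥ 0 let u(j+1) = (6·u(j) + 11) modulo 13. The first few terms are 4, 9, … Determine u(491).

u(0) = 4; u(1) = 9; u(2) = 0; u(3) = 11; u(4) = 12; u(5) = 5; u(6) = 2; u(7) = 10; u(8) = 6; u(9) = 8; u(10) = 7; u(11) = 1; u(12) = 4.
Since u(12) = u(0) = 4, the sequence is periodic with period 12.
So u(491) = u(0 + ((491-0) mod 12)) = u(11) = 1.

1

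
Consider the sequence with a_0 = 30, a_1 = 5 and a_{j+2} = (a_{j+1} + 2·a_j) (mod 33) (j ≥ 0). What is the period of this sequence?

30

We have a_0 = 30; a_1 = 5; a_2 = 32; a_3 = 9; a_4 = 7; a_5 = 25; a_6 = 6; a_7 = 23; a_8 = 2; a_9 = 15; a_{10} = 19; a_{11} = 16; a_{12} = 21; a_{13} = 20; a_{14} = 29; a_{15} = 3; a_{16} = 28; a_{17} = 1; a_{18} = 24; a_{19} = 26; a_{20} = 8; a_{21} = 27; a_{22} = 10; a_{23} = 31; a_{24} = 18; a_{25} = 14; a_{26} = 17; a_{27} = 12; a_{28} = 13; a_{29} = 4; a_{30} = 30; a_{31} = 5.
The sequence repeats with period 30.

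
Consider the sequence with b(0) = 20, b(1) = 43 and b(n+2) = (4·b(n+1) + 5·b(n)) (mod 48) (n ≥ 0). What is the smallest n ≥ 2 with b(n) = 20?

8

b(0) = 20, b(1) = 43, b(2) = 32, b(3) = 7, b(4) = 44, b(5) = 19, b(6) = 8, b(7) = 31, b(8) = 20, b(9) = 43.
Since (b(8), b(9)) = (b(0), b(1)) = (20, 43) (two consecutive terms determine the rest), the sequence is periodic with period 8.
The value 20 next appears (with n ≥ 2) at b(8).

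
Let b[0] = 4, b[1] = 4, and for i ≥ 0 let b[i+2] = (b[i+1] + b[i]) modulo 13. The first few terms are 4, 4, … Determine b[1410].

Listing terms: b[0] = 4,  b[1] = 4,  b[2] = 8,  b[3] = 12,  b[4] = 7,  b[5] = 6,  b[6] = 0,  b[7] = 6,  b[8] = 6,  b[9] = 12,  b[10] = 5,  b[11] = 4,  b[12] = 9,  b[13] = 0,  b[14] = 9,  b[15] = 9,  b[16] = 5,  b[17] = 1,  b[18] = 6,  b[19] = 7,  b[20] = 0,  b[21] = 7,  b[22] = 7,  b[23] = 1,  b[24] = 8,  b[25] = 9,  b[26] = 4,  b[27] = 0,  b[28] = 4,  b[29] = 4.
Since (b[28], b[29]) = (b[0], b[1]) = (4, 4) (two consecutive terms determine the rest), the sequence is periodic with period 28.
So b[1410] = b[0 + ((1410-0) mod 28)] = b[10] = 5.

5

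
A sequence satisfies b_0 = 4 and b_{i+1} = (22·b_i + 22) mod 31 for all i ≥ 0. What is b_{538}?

16

b_0 = 4, b_1 = 17, b_2 = 24, b_3 = 23, b_4 = 1, b_5 = 13, b_6 = 29, b_7 = 9, b_8 = 3, b_9 = 26, b_{10} = 5, b_{11} = 8, b_{12} = 12, b_{13} = 7, b_{14} = 21, b_{15} = 19, b_{16} = 6, b_{17} = 30, b_{18} = 0, b_{19} = 22, b_{20} = 10, b_{21} = 25, b_{22} = 14, b_{23} = 20, b_{24} = 28, b_{25} = 18, b_{26} = 15, b_{27} = 11, b_{28} = 16, b_{29} = 2, b_{30} = 4.
The sequence repeats with period 30.
(538 - 0) mod 30 = 28, so b_{538} = b_{28} = 16.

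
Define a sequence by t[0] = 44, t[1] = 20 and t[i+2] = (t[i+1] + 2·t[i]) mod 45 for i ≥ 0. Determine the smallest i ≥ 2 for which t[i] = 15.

17

We have t[0] = 44; t[1] = 20; t[2] = 18; t[3] = 13; t[4] = 4; t[5] = 30; t[6] = 38; t[7] = 8; t[8] = 39; t[9] = 10; t[10] = 43; t[11] = 18; t[12] = 14; t[13] = 5; t[14] = 33; t[15] = 43; t[16] = 19; t[17] = 15; t[18] = 8; t[19] = 38; t[20] = 9; t[21] = 40; t[22] = 13; t[23] = 3; t[24] = 29; t[25] = 35; t[26] = 3; t[27] = 28; t[28] = 34; t[29] = 0; t[30] = 23; t[31] = 23; t[32] = 24; t[33] = 25; t[34] = 28; t[35] = 33; t[36] = 44; t[37] = 20.
Since (t[36], t[37]) = (t[0], t[1]) = (44, 20) (two consecutive terms determine the rest), the sequence is periodic with period 36.
The value 15 first appears (with i ≥ 2) at t[17].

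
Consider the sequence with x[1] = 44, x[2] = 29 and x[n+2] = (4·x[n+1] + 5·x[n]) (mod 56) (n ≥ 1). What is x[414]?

21

We have x[1] = 44; x[2] = 29; x[3] = 0; x[4] = 33; x[5] = 20; x[6] = 21; x[7] = 16; x[8] = 1; x[9] = 28; x[10] = 5; x[11] = 48; x[12] = 49; x[13] = 44; x[14] = 29.
Since (x[13], x[14]) = (x[1], x[2]) = (44, 29) (two consecutive terms determine the rest), the sequence is periodic with period 12.
So x[414] = x[1 + ((414-1) mod 12)] = x[6] = 21.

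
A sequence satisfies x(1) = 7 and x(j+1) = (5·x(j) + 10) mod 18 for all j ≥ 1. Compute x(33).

We have x(1) = 7, x(2) = 9, x(3) = 1, x(4) = 15, x(5) = 13, x(6) = 3, x(7) = 7.
Since x(7) = x(1) = 7, the sequence is periodic with period 6.
So x(33) = x(1 + ((33-1) mod 6)) = x(3) = 1.

1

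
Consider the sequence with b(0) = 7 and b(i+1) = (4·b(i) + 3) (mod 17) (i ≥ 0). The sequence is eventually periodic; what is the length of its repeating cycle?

b(0) = 7; b(1) = 14; b(2) = 8; b(3) = 1; b(4) = 7.
Since b(4) = b(0) = 7, the sequence is periodic with period 4.

4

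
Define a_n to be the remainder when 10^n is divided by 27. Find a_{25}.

10

Listing terms: a_1 = 10, a_2 = 19, a_3 = 1, a_4 = 10.
The sequence repeats with period 3.
(25 - 1) mod 3 = 0, so a_{25} = a_1 = 10.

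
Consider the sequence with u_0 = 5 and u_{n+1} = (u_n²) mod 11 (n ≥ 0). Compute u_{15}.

We have u_0 = 5, u_1 = 3, u_2 = 9, u_3 = 4, u_4 = 5.
Since u_4 = u_0 = 5, the sequence is periodic with period 4.
So u_{15} = u_{0 + ((15-0) mod 4)} = u_3 = 4.

4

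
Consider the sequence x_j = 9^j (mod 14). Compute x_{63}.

x_1 = 9,  x_2 = 11,  x_3 = 1,  x_4 = 9.
Since x_4 = x_1 = 9, the sequence is periodic with period 3.
So x_{63} = x_{1 + ((63-1) mod 3)} = x_3 = 1.

1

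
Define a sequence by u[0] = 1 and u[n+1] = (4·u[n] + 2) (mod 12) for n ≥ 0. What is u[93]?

10

u[0] = 1, u[1] = 6, u[2] = 2, u[3] = 10, u[4] = 6.
Since u[4] = u[1] = 6, the sequence is eventually periodic: after a pre-period of length 1 it cycles with period 3.
For n ≥ 1, u[n] depends only on (n - 1) mod 3. (93 - 1) mod 3 = 2, so u[93] = u[3] = 10.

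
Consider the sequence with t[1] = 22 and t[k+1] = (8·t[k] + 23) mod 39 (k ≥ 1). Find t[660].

34

Computing terms: t[1] = 22,  t[2] = 4,  t[3] = 16,  t[4] = 34,  t[5] = 22.
The sequence repeats with period 4.
(660 - 1) mod 4 = 3, so t[660] = t[4] = 34.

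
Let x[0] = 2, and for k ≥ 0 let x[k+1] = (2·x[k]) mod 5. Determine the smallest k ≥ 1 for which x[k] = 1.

Listing terms: x[0] = 2,  x[1] = 4,  x[2] = 3,  x[3] = 1,  x[4] = 2.
The sequence repeats with period 4.
The value 1 first appears (with k ≥ 1) at x[3].

3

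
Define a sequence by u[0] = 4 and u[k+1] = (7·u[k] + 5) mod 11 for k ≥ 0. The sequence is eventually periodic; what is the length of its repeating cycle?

We have u[0] = 4; u[1] = 0; u[2] = 5; u[3] = 7; u[4] = 10; u[5] = 9; u[6] = 2; u[7] = 8; u[8] = 6; u[9] = 3; u[10] = 4.
Since u[10] = u[0] = 4, the sequence is periodic with period 10.

10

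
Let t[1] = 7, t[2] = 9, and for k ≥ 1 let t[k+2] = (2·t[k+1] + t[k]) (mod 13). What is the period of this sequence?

Listing terms: t[1] = 7,  t[2] = 9,  t[3] = 12,  t[4] = 7,  t[5] = 0,  t[6] = 7,  t[7] = 1,  t[8] = 9,  t[9] = 6,  t[10] = 8,  t[11] = 9,  t[12] = 0,  t[13] = 9,  t[14] = 5,  t[15] = 6,  t[16] = 4,  t[17] = 1,  t[18] = 6,  t[19] = 0,  t[20] = 6,  t[21] = 12,  t[22] = 4,  t[23] = 7,  t[24] = 5,  t[25] = 4,  t[26] = 0,  t[27] = 4,  t[28] = 8,  t[29] = 7,  t[30] = 9.
Since (t[29], t[30]) = (t[1], t[2]) = (7, 9) (two consecutive terms determine the rest), the sequence is periodic with period 28.

28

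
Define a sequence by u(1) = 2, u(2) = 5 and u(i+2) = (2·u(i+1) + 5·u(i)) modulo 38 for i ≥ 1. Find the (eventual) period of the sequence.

18

Computing terms: u(1) = 2, u(2) = 5, u(3) = 20, u(4) = 27, u(5) = 2, u(6) = 25, u(7) = 22, u(8) = 17, u(9) = 30, u(10) = 31, u(11) = 22, u(12) = 9, u(13) = 14, u(14) = 35, u(15) = 26, u(16) = 37, u(17) = 14, u(18) = 23, u(19) = 2, u(20) = 5.
Since (u(19), u(20)) = (u(1), u(2)) = (2, 5) (two consecutive terms determine the rest), the sequence is periodic with period 18.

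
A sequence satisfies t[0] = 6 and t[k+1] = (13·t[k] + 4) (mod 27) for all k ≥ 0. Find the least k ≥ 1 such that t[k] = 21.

We have t[0] = 6, t[1] = 1, t[2] = 17, t[3] = 9, t[4] = 13, t[5] = 11, t[6] = 12, t[7] = 25, t[8] = 5, t[9] = 15, t[10] = 10, t[11] = 26, t[12] = 18, t[13] = 22, t[14] = 20, t[15] = 21, t[16] = 7, t[17] = 14, t[18] = 24, t[19] = 19, t[20] = 8, t[21] = 0, t[22] = 4, t[23] = 2, t[24] = 3, t[25] = 16, t[26] = 23, t[27] = 6.
The sequence repeats with period 27.
The value 21 first appears (with k ≥ 1) at t[15].

15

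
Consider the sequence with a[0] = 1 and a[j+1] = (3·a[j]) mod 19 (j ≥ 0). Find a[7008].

7

We have a[0] = 1, a[1] = 3, a[2] = 9, a[3] = 8, a[4] = 5, a[5] = 15, a[6] = 7, a[7] = 2, a[8] = 6, a[9] = 18, a[10] = 16, a[11] = 10, a[12] = 11, a[13] = 14, a[14] = 4, a[15] = 12, a[16] = 17, a[17] = 13, a[18] = 1.
The sequence repeats with period 18.
(7008 - 0) mod 18 = 6, so a[7008] = a[6] = 7.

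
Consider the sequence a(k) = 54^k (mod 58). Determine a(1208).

Computing terms: a(1) = 54,  a(2) = 16,  a(3) = 52,  a(4) = 24,  a(5) = 20,  a(6) = 36,  a(7) = 30,  a(8) = 54.
The sequence repeats with period 7.
(1208 - 1) mod 7 = 3, so a(1208) = a(4) = 24.

24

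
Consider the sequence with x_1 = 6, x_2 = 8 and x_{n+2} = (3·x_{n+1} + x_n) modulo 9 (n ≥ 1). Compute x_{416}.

We have x_1 = 6,  x_2 = 8,  x_3 = 3,  x_4 = 8,  x_5 = 0,  x_6 = 8,  x_7 = 6,  x_8 = 8.
The sequence repeats with period 6.
So x_{416} = x_{1 + ((416-1) mod 6)} = x_2 = 8.

8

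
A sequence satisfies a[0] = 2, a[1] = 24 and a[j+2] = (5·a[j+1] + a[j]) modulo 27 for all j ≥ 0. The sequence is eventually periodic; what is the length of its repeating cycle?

a[0] = 2,  a[1] = 24,  a[2] = 14,  a[3] = 13,  a[4] = 25,  a[5] = 3,  a[6] = 13,  a[7] = 14,  a[8] = 2,  a[9] = 24.
The sequence repeats with period 8.

8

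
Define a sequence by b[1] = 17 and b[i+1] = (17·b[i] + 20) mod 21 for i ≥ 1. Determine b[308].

15

Listing terms: b[1] = 17; b[2] = 15; b[3] = 2; b[4] = 12; b[5] = 14; b[6] = 6; b[7] = 17.
The sequence repeats with period 6.
(308 - 1) mod 6 = 1, so b[308] = b[2] = 15.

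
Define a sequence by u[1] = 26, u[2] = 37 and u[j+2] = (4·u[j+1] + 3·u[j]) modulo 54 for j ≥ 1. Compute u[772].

Computing terms: u[1] = 26,  u[2] = 37,  u[3] = 10,  u[4] = 43,  u[5] = 40,  u[6] = 19,  u[7] = 34,  u[8] = 31,  u[9] = 10,  u[10] = 25,  u[11] = 22,  u[12] = 1,  u[13] = 16,  u[14] = 13,  u[15] = 46,  u[16] = 7,  u[17] = 4,  u[18] = 37,  u[19] = 52,  u[20] = 49,  u[21] = 28,  u[22] = 43,  u[23] = 40.
Since (u[22], u[23]) = (u[4], u[5]) = (43, 40) (two consecutive terms determine the rest), the sequence is eventually periodic: after a pre-period of length 3 it cycles with period 18.
For j ≥ 4, u[j] depends only on (j - 4) mod 18. (772 - 4) mod 18 = 12, so u[772] = u[16] = 7.

7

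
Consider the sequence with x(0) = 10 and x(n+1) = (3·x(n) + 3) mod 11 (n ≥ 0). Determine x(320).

10

Listing terms: x(0) = 10; x(1) = 0; x(2) = 3; x(3) = 1; x(4) = 6; x(5) = 10.
Since x(5) = x(0) = 10, the sequence is periodic with period 5.
So x(320) = x(0 + ((320-0) mod 5)) = x(0) = 10.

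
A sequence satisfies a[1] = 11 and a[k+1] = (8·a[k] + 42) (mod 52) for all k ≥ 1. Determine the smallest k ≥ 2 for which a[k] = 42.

3

Computing terms: a[1] = 11,  a[2] = 26,  a[3] = 42,  a[4] = 14,  a[5] = 50,  a[6] = 26.
Since a[6] = a[2] = 26, the sequence is eventually periodic: after a pre-period of length 1 it cycles with period 4.
The value 42 first appears (with k ≥ 2) at a[3].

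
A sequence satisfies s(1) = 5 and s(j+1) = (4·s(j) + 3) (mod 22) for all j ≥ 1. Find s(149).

s(1) = 5; s(2) = 1; s(3) = 7; s(4) = 9; s(5) = 17; s(6) = 5.
The sequence repeats with period 5.
So s(149) = s(1 + ((149-1) mod 5)) = s(4) = 9.

9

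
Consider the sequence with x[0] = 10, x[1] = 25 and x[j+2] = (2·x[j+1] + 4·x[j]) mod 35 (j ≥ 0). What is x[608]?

5

We have x[0] = 10,  x[1] = 25,  x[2] = 20,  x[3] = 0,  x[4] = 10,  x[5] = 20,  x[6] = 10,  x[7] = 30,  x[8] = 30,  x[9] = 5,  x[10] = 25,  x[11] = 0,  x[12] = 30,  x[13] = 25,  x[14] = 30,  x[15] = 20,  x[16] = 20,  x[17] = 15,  x[18] = 5,  x[19] = 0,  x[20] = 20,  x[21] = 5,  x[22] = 20,  x[23] = 25,  x[24] = 25,  x[25] = 10,  x[26] = 15,  x[27] = 0,  x[28] = 25,  x[29] = 15,  x[30] = 25,  x[31] = 5,  x[32] = 5,  x[33] = 30,  x[34] = 10,  x[35] = 0,  x[36] = 5,  x[37] = 10,  x[38] = 5,  x[39] = 15,  x[40] = 15,  x[41] = 20,  x[42] = 30,  x[43] = 0,  x[44] = 15,  x[45] = 30,  x[46] = 15,  x[47] = 10,  x[48] = 10,  x[49] = 25.
Since (x[48], x[49]) = (x[0], x[1]) = (10, 25) (two consecutive terms determine the rest), the sequence is periodic with period 48.
So x[608] = x[0 + ((608-0) mod 48)] = x[32] = 5.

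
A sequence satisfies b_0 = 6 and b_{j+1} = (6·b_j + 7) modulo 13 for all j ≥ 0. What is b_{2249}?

3

Computing terms: b_0 = 6, b_1 = 4, b_2 = 5, b_3 = 11, b_4 = 8, b_5 = 3, b_6 = 12, b_7 = 1, b_8 = 0, b_9 = 7, b_{10} = 10, b_{11} = 2, b_{12} = 6.
Since b_{12} = b_0 = 6, the sequence is periodic with period 12.
So b_{2249} = b_{0 + ((2249-0) mod 12)} = b_5 = 3.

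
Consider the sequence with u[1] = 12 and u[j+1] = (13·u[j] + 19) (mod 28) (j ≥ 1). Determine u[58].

7

Computing terms: u[1] = 12, u[2] = 7, u[3] = 26, u[4] = 21, u[5] = 12.
The sequence repeats with period 4.
So u[58] = u[1 + ((58-1) mod 4)] = u[2] = 7.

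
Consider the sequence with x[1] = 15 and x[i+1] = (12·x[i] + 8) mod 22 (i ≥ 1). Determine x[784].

20

Listing terms: x[1] = 15; x[2] = 12; x[3] = 20; x[4] = 6; x[5] = 14; x[6] = 0; x[7] = 8; x[8] = 16; x[9] = 2; x[10] = 10; x[11] = 18; x[12] = 4; x[13] = 12.
Since x[13] = x[2] = 12, the sequence is eventually periodic: after a pre-period of length 1 it cycles with period 11.
For i ≥ 2, x[i] depends only on (i - 2) mod 11. (784 - 2) mod 11 = 1, so x[784] = x[3] = 20.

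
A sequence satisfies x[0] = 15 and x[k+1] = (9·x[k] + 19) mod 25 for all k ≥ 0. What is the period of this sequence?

Computing terms: x[0] = 15; x[1] = 4; x[2] = 5; x[3] = 14; x[4] = 20; x[5] = 24; x[6] = 10; x[7] = 9; x[8] = 0; x[9] = 19; x[10] = 15.
Since x[10] = x[0] = 15, the sequence is periodic with period 10.

10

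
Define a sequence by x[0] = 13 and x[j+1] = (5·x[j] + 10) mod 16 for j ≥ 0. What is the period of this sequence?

x[0] = 13, x[1] = 11, x[2] = 1, x[3] = 15, x[4] = 5, x[5] = 3, x[6] = 9, x[7] = 7, x[8] = 13.
Since x[8] = x[0] = 13, the sequence is periodic with period 8.

8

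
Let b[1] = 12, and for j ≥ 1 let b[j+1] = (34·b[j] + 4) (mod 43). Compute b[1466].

b[1] = 12,  b[2] = 25,  b[3] = 37,  b[4] = 15,  b[5] = 41,  b[6] = 22,  b[7] = 21,  b[8] = 30,  b[9] = 35,  b[10] = 33,  b[11] = 8,  b[12] = 18,  b[13] = 14,  b[14] = 7,  b[15] = 27,  b[16] = 19,  b[17] = 5,  b[18] = 2,  b[19] = 29,  b[20] = 1,  b[21] = 38,  b[22] = 6,  b[23] = 36,  b[24] = 24,  b[25] = 3,  b[26] = 20,  b[27] = 39,  b[28] = 40,  b[29] = 31,  b[30] = 26,  b[31] = 28,  b[32] = 10,  b[33] = 0,  b[34] = 4,  b[35] = 11,  b[36] = 34,  b[37] = 42,  b[38] = 13,  b[39] = 16,  b[40] = 32,  b[41] = 17,  b[42] = 23,  b[43] = 12.
The sequence repeats with period 42.
So b[1466] = b[1 + ((1466-1) mod 42)] = b[38] = 13.

13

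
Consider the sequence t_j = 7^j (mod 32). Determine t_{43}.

Listing terms: t_1 = 7; t_2 = 17; t_3 = 23; t_4 = 1; t_5 = 7.
Since t_5 = t_1 = 7, the sequence is periodic with period 4.
(43 - 1) mod 4 = 2, so t_{43} = t_3 = 23.

23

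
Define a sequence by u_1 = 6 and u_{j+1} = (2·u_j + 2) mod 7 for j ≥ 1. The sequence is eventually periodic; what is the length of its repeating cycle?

We have u_1 = 6, u_2 = 0, u_3 = 2, u_4 = 6.
Since u_4 = u_1 = 6, the sequence is periodic with period 3.

3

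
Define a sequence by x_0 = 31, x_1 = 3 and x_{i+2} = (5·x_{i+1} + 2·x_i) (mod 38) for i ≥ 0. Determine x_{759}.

Listing terms: x_0 = 31; x_1 = 3; x_2 = 1; x_3 = 11; x_4 = 19; x_5 = 3; x_6 = 15; x_7 = 5; x_8 = 17; x_9 = 19; x_{10} = 15; x_{11} = 37; x_{12} = 25; x_{13} = 9; x_{14} = 19; x_{15} = 37; x_{16} = 33; x_{17} = 11; x_{18} = 7; x_{19} = 19; x_{20} = 33; x_{21} = 13; x_{22} = 17; x_{23} = 35; x_{24} = 19; x_{25} = 13; x_{26} = 27; x_{27} = 9; x_{28} = 23; x_{29} = 19; x_{30} = 27; x_{31} = 21; x_{32} = 7; x_{33} = 1; x_{34} = 19; x_{35} = 21; x_{36} = 29; x_{37} = 35; x_{38} = 5; x_{39} = 19; x_{40} = 29; x_{41} = 31; x_{42} = 23; x_{43} = 25; x_{44} = 19; x_{45} = 31; x_{46} = 3.
The sequence repeats with period 45.
So x_{759} = x_{0 + ((759-0) mod 45)} = x_{39} = 19.

19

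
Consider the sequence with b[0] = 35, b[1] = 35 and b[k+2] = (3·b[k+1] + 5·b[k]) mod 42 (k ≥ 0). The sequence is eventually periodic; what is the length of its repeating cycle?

b[0] = 35,  b[1] = 35,  b[2] = 28,  b[3] = 7,  b[4] = 35,  b[5] = 14,  b[6] = 7,  b[7] = 7,  b[8] = 14,  b[9] = 35,  b[10] = 7,  b[11] = 28,  b[12] = 35,  b[13] = 35.
The sequence repeats with period 12.

12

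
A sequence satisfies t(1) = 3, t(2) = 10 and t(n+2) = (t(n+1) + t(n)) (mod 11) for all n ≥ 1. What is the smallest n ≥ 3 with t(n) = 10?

We have t(1) = 3,  t(2) = 10,  t(3) = 2,  t(4) = 1,  t(5) = 3,  t(6) = 4,  t(7) = 7,  t(8) = 0,  t(9) = 7,  t(10) = 7,  t(11) = 3,  t(12) = 10.
Since (t(11), t(12)) = (t(1), t(2)) = (3, 10) (two consecutive terms determine the rest), the sequence is periodic with period 10.
The value 10 next appears (with n ≥ 3) at t(12).

12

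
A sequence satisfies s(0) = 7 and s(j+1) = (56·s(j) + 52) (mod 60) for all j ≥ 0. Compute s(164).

Computing terms: s(0) = 7,  s(1) = 24,  s(2) = 16,  s(3) = 48,  s(4) = 40,  s(5) = 12,  s(6) = 4,  s(7) = 36,  s(8) = 28,  s(9) = 0,  s(10) = 52,  s(11) = 24.
Since s(11) = s(1) = 24, the sequence is eventually periodic: after a pre-period of length 1 it cycles with period 10.
For j ≥ 1, s(j) depends only on (j - 1) mod 10. (164 - 1) mod 10 = 3, so s(164) = s(4) = 40.

40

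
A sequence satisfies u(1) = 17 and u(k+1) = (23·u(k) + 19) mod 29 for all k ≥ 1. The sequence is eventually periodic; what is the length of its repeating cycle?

7

u(1) = 17, u(2) = 4, u(3) = 24, u(4) = 20, u(5) = 15, u(6) = 16, u(7) = 10, u(8) = 17.
The sequence repeats with period 7.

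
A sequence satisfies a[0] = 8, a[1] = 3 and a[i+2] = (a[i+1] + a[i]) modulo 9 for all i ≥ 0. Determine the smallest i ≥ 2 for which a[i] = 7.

4

Listing terms: a[0] = 8,  a[1] = 3,  a[2] = 2,  a[3] = 5,  a[4] = 7,  a[5] = 3,  a[6] = 1,  a[7] = 4,  a[8] = 5,  a[9] = 0,  a[10] = 5,  a[11] = 5,  a[12] = 1,  a[13] = 6,  a[14] = 7,  a[15] = 4,  a[16] = 2,  a[17] = 6,  a[18] = 8,  a[19] = 5,  a[20] = 4,  a[21] = 0,  a[22] = 4,  a[23] = 4,  a[24] = 8,  a[25] = 3.
Since (a[24], a[25]) = (a[0], a[1]) = (8, 3) (two consecutive terms determine the rest), the sequence is periodic with period 24.
The value 7 first appears (with i ≥ 2) at a[4].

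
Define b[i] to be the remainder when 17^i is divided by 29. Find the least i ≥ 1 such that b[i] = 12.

We have b[0] = 1, b[1] = 17, b[2] = 28, b[3] = 12, b[4] = 1.
Since b[4] = b[0] = 1, the sequence is periodic with period 4.
The value 12 first appears (with i ≥ 1) at b[3].

3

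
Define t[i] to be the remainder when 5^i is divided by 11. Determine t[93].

Listing terms: t[0] = 1, t[1] = 5, t[2] = 3, t[3] = 4, t[4] = 9, t[5] = 1.
Since t[5] = t[0] = 1, the sequence is periodic with period 5.
So t[93] = t[0 + ((93-0) mod 5)] = t[3] = 4.

4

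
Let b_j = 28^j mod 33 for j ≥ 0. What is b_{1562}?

b_0 = 1,  b_1 = 28,  b_2 = 25,  b_3 = 7,  b_4 = 31,  b_5 = 10,  b_6 = 16,  b_7 = 19,  b_8 = 4,  b_9 = 13,  b_{10} = 1.
Since b_{10} = b_0 = 1, the sequence is periodic with period 10.
So b_{1562} = b_{0 + ((1562-0) mod 10)} = b_2 = 25.

25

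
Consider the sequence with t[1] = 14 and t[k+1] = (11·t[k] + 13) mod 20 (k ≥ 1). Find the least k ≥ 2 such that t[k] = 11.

Listing terms: t[1] = 14; t[2] = 7; t[3] = 10; t[4] = 3; t[5] = 6; t[6] = 19; t[7] = 2; t[8] = 15; t[9] = 18; t[10] = 11; t[11] = 14.
The sequence repeats with period 10.
The value 11 first appears (with k ≥ 2) at t[10].

10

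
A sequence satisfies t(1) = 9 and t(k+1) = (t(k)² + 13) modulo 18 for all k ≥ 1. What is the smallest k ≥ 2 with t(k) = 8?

4

Listing terms: t(1) = 9; t(2) = 4; t(3) = 11; t(4) = 8; t(5) = 5; t(6) = 2; t(7) = 17; t(8) = 14; t(9) = 11.
Since t(9) = t(3) = 11, the sequence is eventually periodic: after a pre-period of length 2 it cycles with period 6.
The value 8 first appears (with k ≥ 2) at t(4).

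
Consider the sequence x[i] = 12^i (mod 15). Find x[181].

12

We have x[0] = 1; x[1] = 12; x[2] = 9; x[3] = 3; x[4] = 6; x[5] = 12.
Since x[5] = x[1] = 12, the sequence is eventually periodic: after a pre-period of length 1 it cycles with period 4.
For i ≥ 1, x[i] depends only on (i - 1) mod 4. (181 - 1) mod 4 = 0, so x[181] = x[1] = 12.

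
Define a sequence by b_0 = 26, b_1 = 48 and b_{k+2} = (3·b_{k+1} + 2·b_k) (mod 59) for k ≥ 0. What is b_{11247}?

We have b_0 = 26, b_1 = 48, b_2 = 19, b_3 = 35, b_4 = 25, b_5 = 27, b_6 = 13, b_7 = 34, b_8 = 10, b_9 = 39, b_{10} = 19, b_{11} = 17, b_{12} = 30, b_{13} = 6, b_{14} = 19, b_{15} = 10, b_{16} = 9, b_{17} = 47, b_{18} = 41, b_{19} = 40, b_{20} = 25, b_{21} = 37, b_{22} = 43, b_{23} = 26, b_{24} = 46, b_{25} = 13, b_{26} = 13, b_{27} = 6, b_{28} = 44, b_{29} = 26, b_{30} = 48.
The sequence repeats with period 29.
(11247 - 0) mod 29 = 24, so b_{11247} = b_{24} = 46.

46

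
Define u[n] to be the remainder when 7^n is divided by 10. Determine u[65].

7

Computing terms: u[0] = 1,  u[1] = 7,  u[2] = 9,  u[3] = 3,  u[4] = 1.
The sequence repeats with period 4.
So u[65] = u[0 + ((65-0) mod 4)] = u[1] = 7.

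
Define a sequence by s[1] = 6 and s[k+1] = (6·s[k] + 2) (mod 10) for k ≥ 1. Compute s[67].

Computing terms: s[1] = 6; s[2] = 8; s[3] = 0; s[4] = 2; s[5] = 4; s[6] = 6.
The sequence repeats with period 5.
(67 - 1) mod 5 = 1, so s[67] = s[2] = 8.

8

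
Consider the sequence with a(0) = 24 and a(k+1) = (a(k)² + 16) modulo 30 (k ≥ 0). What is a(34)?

a(0) = 24,  a(1) = 22,  a(2) = 20,  a(3) = 26,  a(4) = 2,  a(5) = 20.
Since a(5) = a(2) = 20, the sequence is eventually periodic: after a pre-period of length 2 it cycles with period 3.
For k ≥ 2, a(k) depends only on (k - 2) mod 3. (34 - 2) mod 3 = 2, so a(34) = a(4) = 2.

2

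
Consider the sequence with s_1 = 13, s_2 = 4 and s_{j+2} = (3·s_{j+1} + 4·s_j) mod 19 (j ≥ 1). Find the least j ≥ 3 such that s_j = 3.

12

Listing terms: s_1 = 13, s_2 = 4, s_3 = 7, s_4 = 18, s_5 = 6, s_6 = 14, s_7 = 9, s_8 = 7, s_9 = 0, s_{10} = 9, s_{11} = 8, s_{12} = 3, s_{13} = 3, s_{14} = 2, s_{15} = 18, s_{16} = 5, s_{17} = 11, s_{18} = 15, s_{19} = 13, s_{20} = 4.
The sequence repeats with period 18.
The value 3 first appears (with j ≥ 3) at s_{12}.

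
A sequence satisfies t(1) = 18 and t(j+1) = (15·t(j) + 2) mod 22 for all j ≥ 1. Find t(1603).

12

Computing terms: t(1) = 18,  t(2) = 8,  t(3) = 12,  t(4) = 6,  t(5) = 4,  t(6) = 18.
Since t(6) = t(1) = 18, the sequence is periodic with period 5.
(1603 - 1) mod 5 = 2, so t(1603) = t(3) = 12.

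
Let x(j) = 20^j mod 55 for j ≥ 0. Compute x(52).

Listing terms: x(0) = 1; x(1) = 20; x(2) = 15; x(3) = 25; x(4) = 5; x(5) = 45; x(6) = 20.
Since x(6) = x(1) = 20, the sequence is eventually periodic: after a pre-period of length 1 it cycles with period 5.
For j ≥ 1, x(j) depends only on (j - 1) mod 5. (52 - 1) mod 5 = 1, so x(52) = x(2) = 15.

15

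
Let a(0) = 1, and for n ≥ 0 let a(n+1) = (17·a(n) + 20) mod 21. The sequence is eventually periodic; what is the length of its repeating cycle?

6

We have a(0) = 1,  a(1) = 16,  a(2) = 19,  a(3) = 7,  a(4) = 13,  a(5) = 10,  a(6) = 1.
Since a(6) = a(0) = 1, the sequence is periodic with period 6.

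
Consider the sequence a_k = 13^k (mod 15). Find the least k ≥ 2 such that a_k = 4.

2

We have a_1 = 13,  a_2 = 4,  a_3 = 7,  a_4 = 1,  a_5 = 13.
The sequence repeats with period 4.
The value 4 first appears (with k ≥ 2) at a_2.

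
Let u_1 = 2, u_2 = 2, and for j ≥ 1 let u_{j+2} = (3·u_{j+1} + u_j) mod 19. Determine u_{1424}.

12

Listing terms: u_1 = 2,  u_2 = 2,  u_3 = 8,  u_4 = 7,  u_5 = 10,  u_6 = 18,  u_7 = 7,  u_8 = 1,  u_9 = 10,  u_{10} = 12,  u_{11} = 8,  u_{12} = 17,  u_{13} = 2,  u_{14} = 4,  u_{15} = 14,  u_{16} = 8,  u_{17} = 0,  u_{18} = 8,  u_{19} = 5,  u_{20} = 4,  u_{21} = 17,  u_{22} = 17,  u_{23} = 11,  u_{24} = 12,  u_{25} = 9,  u_{26} = 1,  u_{27} = 12,  u_{28} = 18,  u_{29} = 9,  u_{30} = 7,  u_{31} = 11,  u_{32} = 2,  u_{33} = 17,  u_{34} = 15,  u_{35} = 5,  u_{36} = 11,  u_{37} = 0,  u_{38} = 11,  u_{39} = 14,  u_{40} = 15,  u_{41} = 2,  u_{42} = 2.
The sequence repeats with period 40.
So u_{1424} = u_{1 + ((1424-1) mod 40)} = u_{24} = 12.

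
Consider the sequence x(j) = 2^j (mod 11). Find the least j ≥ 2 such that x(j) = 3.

We have x(1) = 2; x(2) = 4; x(3) = 8; x(4) = 5; x(5) = 10; x(6) = 9; x(7) = 7; x(8) = 3; x(9) = 6; x(10) = 1; x(11) = 2.
Since x(11) = x(1) = 2, the sequence is periodic with period 10.
The value 3 first appears (with j ≥ 2) at x(8).

8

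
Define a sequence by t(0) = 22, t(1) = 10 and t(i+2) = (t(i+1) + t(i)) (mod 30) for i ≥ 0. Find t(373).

We have t(0) = 22, t(1) = 10, t(2) = 2, t(3) = 12, t(4) = 14, t(5) = 26, t(6) = 10, t(7) = 6, t(8) = 16, t(9) = 22, t(10) = 8, t(11) = 0, t(12) = 8, t(13) = 8, t(14) = 16, t(15) = 24, t(16) = 10, t(17) = 4, t(18) = 14, t(19) = 18, t(20) = 2, t(21) = 20, t(22) = 22, t(23) = 12, t(24) = 4, t(25) = 16, t(26) = 20, t(27) = 6, t(28) = 26, t(29) = 2, t(30) = 28, t(31) = 0, t(32) = 28, t(33) = 28, t(34) = 26, t(35) = 24, t(36) = 20, t(37) = 14, t(38) = 4, t(39) = 18, t(40) = 22, t(41) = 10.
The sequence repeats with period 40.
(373 - 0) mod 40 = 13, so t(373) = t(13) = 8.

8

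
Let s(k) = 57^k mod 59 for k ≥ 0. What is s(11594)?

12

Computing terms: s(0) = 1, s(1) = 57, s(2) = 4, s(3) = 51, s(4) = 16, s(5) = 27, s(6) = 5, s(7) = 49, s(8) = 20, s(9) = 19, s(10) = 21, s(11) = 17, s(12) = 25, s(13) = 9, s(14) = 41, s(15) = 36, s(16) = 46, s(17) = 26, s(18) = 7, s(19) = 45, s(20) = 28, s(21) = 3, s(22) = 53, s(23) = 12, s(24) = 35, s(25) = 48, s(26) = 22, s(27) = 15, s(28) = 29, s(29) = 1.
Since s(29) = s(0) = 1, the sequence is periodic with period 29.
So s(11594) = s(0 + ((11594-0) mod 29)) = s(23) = 12.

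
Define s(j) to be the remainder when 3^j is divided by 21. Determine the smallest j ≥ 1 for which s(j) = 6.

s(0) = 1, s(1) = 3, s(2) = 9, s(3) = 6, s(4) = 18, s(5) = 12, s(6) = 15, s(7) = 3.
Since s(7) = s(1) = 3, the sequence is eventually periodic: after a pre-period of length 1 it cycles with period 6.
The value 6 first appears (with j ≥ 1) at s(3).

3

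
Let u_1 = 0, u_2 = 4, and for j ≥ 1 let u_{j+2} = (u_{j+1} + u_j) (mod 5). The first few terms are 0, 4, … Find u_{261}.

Computing terms: u_1 = 0, u_2 = 4, u_3 = 4, u_4 = 3, u_5 = 2, u_6 = 0, u_7 = 2, u_8 = 2, u_9 = 4, u_{10} = 1, u_{11} = 0, u_{12} = 1, u_{13} = 1, u_{14} = 2, u_{15} = 3, u_{16} = 0, u_{17} = 3, u_{18} = 3, u_{19} = 1, u_{20} = 4, u_{21} = 0, u_{22} = 4.
Since (u_{21}, u_{22}) = (u_1, u_2) = (0, 4) (two consecutive terms determine the rest), the sequence is periodic with period 20.
(261 - 1) mod 20 = 0, so u_{261} = u_1 = 0.

0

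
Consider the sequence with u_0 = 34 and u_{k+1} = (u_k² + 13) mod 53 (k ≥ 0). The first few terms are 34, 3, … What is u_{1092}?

49

We have u_0 = 34,  u_1 = 3,  u_2 = 22,  u_3 = 20,  u_4 = 42,  u_5 = 28,  u_6 = 2,  u_7 = 17,  u_8 = 37,  u_9 = 4,  u_{10} = 29,  u_{11} = 6,  u_{12} = 49,  u_{13} = 29.
Since u_{13} = u_{10} = 29, the sequence is eventually periodic: after a pre-period of length 10 it cycles with period 3.
For k ≥ 10, u_k depends only on (k - 10) mod 3. (1092 - 10) mod 3 = 2, so u_{1092} = u_{12} = 49.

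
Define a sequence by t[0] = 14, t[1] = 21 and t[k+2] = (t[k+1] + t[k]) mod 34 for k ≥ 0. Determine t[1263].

t[0] = 14,  t[1] = 21,  t[2] = 1,  t[3] = 22,  t[4] = 23,  t[5] = 11,  t[6] = 0,  t[7] = 11,  t[8] = 11,  t[9] = 22,  t[10] = 33,  t[11] = 21,  t[12] = 20,  t[13] = 7,  t[14] = 27,  t[15] = 0,  t[16] = 27,  t[17] = 27,  t[18] = 20,  t[19] = 13,  t[20] = 33,  t[21] = 12,  t[22] = 11,  t[23] = 23,  t[24] = 0,  t[25] = 23,  t[26] = 23,  t[27] = 12,  t[28] = 1,  t[29] = 13,  t[30] = 14,  t[31] = 27,  t[32] = 7,  t[33] = 0,  t[34] = 7,  t[35] = 7,  t[36] = 14,  t[37] = 21.
Since (t[36], t[37]) = (t[0], t[1]) = (14, 21) (two consecutive terms determine the rest), the sequence is periodic with period 36.
So t[1263] = t[0 + ((1263-0) mod 36)] = t[3] = 22.

22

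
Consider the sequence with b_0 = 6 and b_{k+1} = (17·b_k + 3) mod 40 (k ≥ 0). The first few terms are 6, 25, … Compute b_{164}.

b_0 = 6,  b_1 = 25,  b_2 = 28,  b_3 = 39,  b_4 = 26,  b_5 = 5,  b_6 = 8,  b_7 = 19,  b_8 = 6.
Since b_8 = b_0 = 6, the sequence is periodic with period 8.
So b_{164} = b_{0 + ((164-0) mod 8)} = b_4 = 26.

26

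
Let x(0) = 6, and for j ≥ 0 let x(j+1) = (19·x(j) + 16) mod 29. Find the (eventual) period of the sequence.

28

We have x(0) = 6; x(1) = 14; x(2) = 21; x(3) = 9; x(4) = 13; x(5) = 2; x(6) = 25; x(7) = 27; x(8) = 7; x(9) = 4; x(10) = 5; x(11) = 24; x(12) = 8; x(13) = 23; x(14) = 18; x(15) = 10; x(16) = 3; x(17) = 15; x(18) = 11; x(19) = 22; x(20) = 28; x(21) = 26; x(22) = 17; x(23) = 20; x(24) = 19; x(25) = 0; x(26) = 16; x(27) = 1; x(28) = 6.
The sequence repeats with period 28.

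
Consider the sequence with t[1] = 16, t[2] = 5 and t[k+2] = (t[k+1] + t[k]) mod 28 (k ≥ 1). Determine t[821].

19

We have t[1] = 16,  t[2] = 5,  t[3] = 21,  t[4] = 26,  t[5] = 19,  t[6] = 17,  t[7] = 8,  t[8] = 25,  t[9] = 5,  t[10] = 2,  t[11] = 7,  t[12] = 9,  t[13] = 16,  t[14] = 25,  t[15] = 13,  t[16] = 10,  t[17] = 23,  t[18] = 5,  t[19] = 0,  t[20] = 5,  t[21] = 5,  t[22] = 10,  t[23] = 15,  t[24] = 25,  t[25] = 12,  t[26] = 9,  t[27] = 21,  t[28] = 2,  t[29] = 23,  t[30] = 25,  t[31] = 20,  t[32] = 17,  t[33] = 9,  t[34] = 26,  t[35] = 7,  t[36] = 5,  t[37] = 12,  t[38] = 17,  t[39] = 1,  t[40] = 18,  t[41] = 19,  t[42] = 9,  t[43] = 0,  t[44] = 9,  t[45] = 9,  t[46] = 18,  t[47] = 27,  t[48] = 17,  t[49] = 16,  t[50] = 5.
The sequence repeats with period 48.
(821 - 1) mod 48 = 4, so t[821] = t[5] = 19.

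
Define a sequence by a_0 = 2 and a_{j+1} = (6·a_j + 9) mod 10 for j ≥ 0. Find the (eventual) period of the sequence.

5

Listing terms: a_0 = 2; a_1 = 1; a_2 = 5; a_3 = 9; a_4 = 3; a_5 = 7; a_6 = 1.
Since a_6 = a_1 = 1, the sequence is eventually periodic: after a pre-period of length 1 it cycles with period 5.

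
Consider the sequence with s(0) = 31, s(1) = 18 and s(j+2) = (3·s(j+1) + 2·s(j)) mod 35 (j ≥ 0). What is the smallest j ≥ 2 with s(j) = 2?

13

We have s(0) = 31; s(1) = 18; s(2) = 11; s(3) = 34; s(4) = 19; s(5) = 20; s(6) = 28; s(7) = 19; s(8) = 8; s(9) = 27; s(10) = 27; s(11) = 30; s(12) = 4; s(13) = 2; s(14) = 14; s(15) = 11; s(16) = 26; s(17) = 30; s(18) = 2; s(19) = 31; s(20) = 27; s(21) = 3; s(22) = 28; s(23) = 20; s(24) = 11; s(25) = 3; s(26) = 31; s(27) = 29; s(28) = 9; s(29) = 15; s(30) = 28; s(31) = 9; s(32) = 13; s(33) = 22; s(34) = 22; s(35) = 5; s(36) = 24; s(37) = 12; s(38) = 14; s(39) = 31; s(40) = 16; s(41) = 5; s(42) = 12; s(43) = 11; s(44) = 22; s(45) = 18; s(46) = 28; s(47) = 15; s(48) = 31; s(49) = 18.
The sequence repeats with period 48.
The value 2 first appears (with j ≥ 2) at s(13).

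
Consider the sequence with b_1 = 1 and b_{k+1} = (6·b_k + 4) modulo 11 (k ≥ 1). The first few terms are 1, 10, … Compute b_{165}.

0

We have b_1 = 1,  b_2 = 10,  b_3 = 9,  b_4 = 3,  b_5 = 0,  b_6 = 4,  b_7 = 6,  b_8 = 7,  b_9 = 2,  b_{10} = 5,  b_{11} = 1.
Since b_{11} = b_1 = 1, the sequence is periodic with period 10.
So b_{165} = b_{1 + ((165-1) mod 10)} = b_5 = 0.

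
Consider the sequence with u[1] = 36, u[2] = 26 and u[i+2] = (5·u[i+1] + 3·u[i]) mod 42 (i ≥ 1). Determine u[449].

Listing terms: u[1] = 36, u[2] = 26, u[3] = 28, u[4] = 8, u[5] = 40, u[6] = 14, u[7] = 22, u[8] = 26, u[9] = 28.
Since (u[8], u[9]) = (u[2], u[3]) = (26, 28) (two consecutive terms determine the rest), the sequence is eventually periodic: after a pre-period of length 1 it cycles with period 6.
For i ≥ 2, u[i] depends only on (i - 2) mod 6. (449 - 2) mod 6 = 3, so u[449] = u[5] = 40.

40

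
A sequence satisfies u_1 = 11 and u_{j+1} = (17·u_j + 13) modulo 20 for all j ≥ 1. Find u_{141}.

11

u_1 = 11,  u_2 = 0,  u_3 = 13,  u_4 = 14,  u_5 = 11.
Since u_5 = u_1 = 11, the sequence is periodic with period 4.
(141 - 1) mod 4 = 0, so u_{141} = u_1 = 11.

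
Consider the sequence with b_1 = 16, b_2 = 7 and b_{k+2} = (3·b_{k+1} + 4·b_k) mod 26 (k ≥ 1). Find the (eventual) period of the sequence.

6

Computing terms: b_1 = 16; b_2 = 7; b_3 = 7; b_4 = 23; b_5 = 19; b_6 = 19; b_7 = 3; b_8 = 7; b_9 = 7.
Since (b_8, b_9) = (b_2, b_3) = (7, 7) (two consecutive terms determine the rest), the sequence is eventually periodic: after a pre-period of length 1 it cycles with period 6.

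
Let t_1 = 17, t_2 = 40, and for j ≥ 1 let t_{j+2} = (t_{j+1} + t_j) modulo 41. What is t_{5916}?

Computing terms: t_1 = 17; t_2 = 40; t_3 = 16; t_4 = 15; t_5 = 31; t_6 = 5; t_7 = 36; t_8 = 0; t_9 = 36; t_{10} = 36; t_{11} = 31; t_{12} = 26; t_{13} = 16; t_{14} = 1; t_{15} = 17; t_{16} = 18; t_{17} = 35; t_{18} = 12; t_{19} = 6; t_{20} = 18; t_{21} = 24; t_{22} = 1; t_{23} = 25; t_{24} = 26; t_{25} = 10; t_{26} = 36; t_{27} = 5; t_{28} = 0; t_{29} = 5; t_{30} = 5; t_{31} = 10; t_{32} = 15; t_{33} = 25; t_{34} = 40; t_{35} = 24; t_{36} = 23; t_{37} = 6; t_{38} = 29; t_{39} = 35; t_{40} = 23; t_{41} = 17; t_{42} = 40.
The sequence repeats with period 40.
So t_{5916} = t_{1 + ((5916-1) mod 40)} = t_{36} = 23.

23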